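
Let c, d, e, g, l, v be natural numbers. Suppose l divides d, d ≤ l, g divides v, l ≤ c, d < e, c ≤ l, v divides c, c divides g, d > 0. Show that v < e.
From l divides d and d > 0, l ≤ d. Since d ≤ l, d = l. l ≤ c and c ≤ l, hence l = c. d = l, so d = c. Because c divides g and g divides v, c divides v. From v divides c, c = v. Since d = c, d = v. Since d < e, v < e.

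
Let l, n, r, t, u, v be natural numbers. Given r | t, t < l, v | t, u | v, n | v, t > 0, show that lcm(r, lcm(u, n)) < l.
u | v and n | v, hence lcm(u, n) | v. Since v | t, lcm(u, n) | t. Since r | t, lcm(r, lcm(u, n)) | t. t > 0, so lcm(r, lcm(u, n)) ≤ t. t < l, so lcm(r, lcm(u, n)) < l.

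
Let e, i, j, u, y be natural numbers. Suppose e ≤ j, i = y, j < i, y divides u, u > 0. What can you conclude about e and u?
e < u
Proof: i = y and j < i, therefore j < y. y divides u and u > 0, hence y ≤ u. Since j < y, j < u. e ≤ j, so e < u.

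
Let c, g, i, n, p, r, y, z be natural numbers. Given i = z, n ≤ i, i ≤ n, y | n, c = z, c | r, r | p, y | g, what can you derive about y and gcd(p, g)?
y | gcd(p, g)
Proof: n ≤ i and i ≤ n, thus n = i. y | n, so y | i. i = z, so y | z. Because c | r and r | p, c | p. Because c = z, z | p. Because y | z, y | p. Since y | g, y | gcd(p, g).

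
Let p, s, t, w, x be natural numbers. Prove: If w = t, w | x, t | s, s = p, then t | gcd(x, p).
From w = t and w | x, t | x. s = p and t | s, hence t | p. Since t | x, t | gcd(x, p).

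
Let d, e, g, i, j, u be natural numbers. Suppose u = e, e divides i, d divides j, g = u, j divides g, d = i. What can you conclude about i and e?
i = e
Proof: g = u and u = e, therefore g = e. d divides j and j divides g, thus d divides g. Since g = e, d divides e. d = i, so i divides e. e divides i, so e = i. Then i = e.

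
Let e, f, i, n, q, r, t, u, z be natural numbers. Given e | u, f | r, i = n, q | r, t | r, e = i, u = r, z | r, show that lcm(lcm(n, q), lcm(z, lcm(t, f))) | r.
e = i and e | u, therefore i | u. i = n, so n | u. Since u = r, n | r. Since q | r, lcm(n, q) | r. t | r and f | r, thus lcm(t, f) | r. z | r, so lcm(z, lcm(t, f)) | r. lcm(n, q) | r, so lcm(lcm(n, q), lcm(z, lcm(t, f))) | r.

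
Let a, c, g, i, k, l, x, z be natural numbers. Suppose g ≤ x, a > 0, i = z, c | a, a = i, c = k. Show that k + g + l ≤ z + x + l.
Since a = i and i = z, a = z. Because c = k and c | a, k | a. Since a > 0, k ≤ a. From a = z, k ≤ z. g ≤ x, so k + g ≤ z + x. Then k + g + l ≤ z + x + l.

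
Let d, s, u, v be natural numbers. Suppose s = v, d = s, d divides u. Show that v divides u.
Because d = s and s = v, d = v. Since d divides u, v divides u.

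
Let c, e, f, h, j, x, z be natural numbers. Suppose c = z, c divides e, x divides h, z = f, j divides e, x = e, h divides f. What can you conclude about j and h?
j divides h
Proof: Since x = e and x divides h, e divides h. c = z and z = f, therefore c = f. c divides e, so f divides e. h divides f, so h divides e. From e divides h, e = h. Since j divides e, j divides h.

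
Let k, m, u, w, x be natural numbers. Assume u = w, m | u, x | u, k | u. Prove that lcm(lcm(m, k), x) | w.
Because m | u and k | u, lcm(m, k) | u. x | u, so lcm(lcm(m, k), x) | u. Since u = w, lcm(lcm(m, k), x) | w.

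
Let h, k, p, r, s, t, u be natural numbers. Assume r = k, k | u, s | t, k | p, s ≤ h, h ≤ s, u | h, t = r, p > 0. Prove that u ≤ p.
t = r and r = k, so t = k. Because s ≤ h and h ≤ s, s = h. Since s | t, h | t. Since u | h, u | t. t = k, so u | k. Because k | u, k = u. k | p and p > 0, hence k ≤ p. Since k = u, u ≤ p.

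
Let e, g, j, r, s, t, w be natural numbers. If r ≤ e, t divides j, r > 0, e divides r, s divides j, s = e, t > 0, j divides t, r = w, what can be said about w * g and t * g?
w * g ≤ t * g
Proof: From e divides r and r > 0, e ≤ r. r ≤ e, so e = r. r = w, so e = w. j divides t and t divides j, hence j = t. Since s = e and s divides j, e divides j. Since j = t, e divides t. Since t > 0, e ≤ t. e = w, so w ≤ t. By multiplying by a non-negative, w * g ≤ t * g.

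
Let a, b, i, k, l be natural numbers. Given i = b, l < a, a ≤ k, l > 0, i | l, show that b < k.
i | l and l > 0, thus i ≤ l. Since l < a, i < a. Since i = b, b < a. Since a ≤ k, b < k.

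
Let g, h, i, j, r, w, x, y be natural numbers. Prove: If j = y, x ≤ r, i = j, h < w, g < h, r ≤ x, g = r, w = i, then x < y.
i = j and j = y, hence i = y. r ≤ x and x ≤ r, thus r = x. g < h and h < w, so g < w. w = i, so g < i. g = r, so r < i. r = x, so x < i. Since i = y, x < y.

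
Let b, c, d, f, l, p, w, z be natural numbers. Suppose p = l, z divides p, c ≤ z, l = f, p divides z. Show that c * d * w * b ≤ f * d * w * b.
z divides p and p divides z, hence z = p. Since p = l, z = l. Since l = f, z = f. Since c ≤ z, c ≤ f. By multiplying by a non-negative, c * d ≤ f * d. By multiplying by a non-negative, c * d * w ≤ f * d * w. By multiplying by a non-negative, c * d * w * b ≤ f * d * w * b.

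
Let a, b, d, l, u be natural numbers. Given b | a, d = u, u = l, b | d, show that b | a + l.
From d = u and u = l, d = l. Since b | d, b | l. b | a, so b | a + l.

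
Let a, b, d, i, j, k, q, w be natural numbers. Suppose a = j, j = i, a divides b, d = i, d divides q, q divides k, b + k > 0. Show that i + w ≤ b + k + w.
a = j and j = i, so a = i. a divides b, so i divides b. d = i and d divides q, therefore i divides q. q divides k, so i divides k. i divides b, so i divides b + k. Because b + k > 0, i ≤ b + k. Then i + w ≤ b + k + w.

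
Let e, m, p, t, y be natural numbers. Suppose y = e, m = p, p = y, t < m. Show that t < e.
m = p and p = y, therefore m = y. From t < m, t < y. y = e, so t < e.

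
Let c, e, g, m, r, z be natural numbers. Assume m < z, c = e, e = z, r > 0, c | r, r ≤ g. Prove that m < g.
From c = e and e = z, c = z. c | r, so z | r. r > 0, so z ≤ r. r ≤ g, so z ≤ g. m < z, so m < g.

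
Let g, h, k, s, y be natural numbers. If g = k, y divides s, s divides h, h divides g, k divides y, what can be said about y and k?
y = k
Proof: y divides s and s divides h, thus y divides h. h divides g, so y divides g. Since g = k, y divides k. Since k divides y, y = k.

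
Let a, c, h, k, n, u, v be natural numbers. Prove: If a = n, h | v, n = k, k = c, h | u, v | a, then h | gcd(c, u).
a = n and n = k, therefore a = k. Since k = c, a = c. h | v and v | a, hence h | a. Since a = c, h | c. h | u, so h | gcd(c, u).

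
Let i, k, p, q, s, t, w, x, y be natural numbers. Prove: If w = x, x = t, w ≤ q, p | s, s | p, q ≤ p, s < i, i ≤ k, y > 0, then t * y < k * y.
w = x and x = t, hence w = t. Since w ≤ q, t ≤ q. p | s and s | p, thus p = s. q ≤ p, so q ≤ s. Since t ≤ q, t ≤ s. s < i and i ≤ k, hence s < k. t ≤ s, so t < k. y > 0, so t * y < k * y.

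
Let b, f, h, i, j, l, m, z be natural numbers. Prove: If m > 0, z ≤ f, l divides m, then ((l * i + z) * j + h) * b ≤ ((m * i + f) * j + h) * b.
Because l divides m and m > 0, l ≤ m. By multiplying by a non-negative, l * i ≤ m * i. Since z ≤ f, l * i + z ≤ m * i + f. By multiplying by a non-negative, (l * i + z) * j ≤ (m * i + f) * j. Then (l * i + z) * j + h ≤ (m * i + f) * j + h. By multiplying by a non-negative, ((l * i + z) * j + h) * b ≤ ((m * i + f) * j + h) * b.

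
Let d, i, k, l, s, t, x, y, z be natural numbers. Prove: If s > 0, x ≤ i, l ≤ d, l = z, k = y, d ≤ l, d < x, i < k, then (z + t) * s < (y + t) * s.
d ≤ l and l ≤ d, therefore d = l. Since l = z, d = z. d < x, so z < x. k = y and i < k, hence i < y. From x ≤ i, x < y. z < x, so z < y. Then z + t < y + t. Because s > 0, (z + t) * s < (y + t) * s.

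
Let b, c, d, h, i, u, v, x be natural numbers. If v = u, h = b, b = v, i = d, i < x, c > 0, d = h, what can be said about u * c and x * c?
u * c < x * c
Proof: Since b = v and v = u, b = u. From h = b, h = u. Since i = d and d = h, i = h. Since i < x, h < x. Since h = u, u < x. From c > 0, by multiplying by a positive, u * c < x * c.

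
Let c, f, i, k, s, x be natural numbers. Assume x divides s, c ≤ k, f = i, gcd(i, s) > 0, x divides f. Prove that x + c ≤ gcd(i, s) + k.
f = i and x divides f, hence x divides i. x divides s, so x divides gcd(i, s). Since gcd(i, s) > 0, x ≤ gcd(i, s). Since c ≤ k, x + c ≤ gcd(i, s) + k.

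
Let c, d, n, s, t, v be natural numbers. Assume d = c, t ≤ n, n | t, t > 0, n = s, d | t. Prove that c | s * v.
n | t and t > 0, therefore n ≤ t. t ≤ n, so t = n. Since n = s, t = s. Since d | t, d | s. d = c, so c | s. Then c | s * v.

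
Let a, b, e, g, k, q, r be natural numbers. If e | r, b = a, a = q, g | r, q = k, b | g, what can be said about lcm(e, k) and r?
lcm(e, k) | r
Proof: b = a and a = q, therefore b = q. q = k, so b = k. b | g, so k | g. g | r, so k | r. Because e | r, lcm(e, k) | r.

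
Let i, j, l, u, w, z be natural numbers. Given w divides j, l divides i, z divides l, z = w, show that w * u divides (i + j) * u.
Because z divides l and l divides i, z divides i. z = w, so w divides i. w divides j, so w divides i + j. Then w * u divides (i + j) * u.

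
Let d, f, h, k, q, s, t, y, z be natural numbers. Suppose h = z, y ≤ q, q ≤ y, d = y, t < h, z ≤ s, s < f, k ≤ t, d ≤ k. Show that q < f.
Because y ≤ q and q ≤ y, y = q. d = y and d ≤ k, hence y ≤ k. Since h = z and t < h, t < z. z ≤ s, so t < s. Since k ≤ t, k < s. Since y ≤ k, y < s. From y = q, q < s. s < f, so q < f.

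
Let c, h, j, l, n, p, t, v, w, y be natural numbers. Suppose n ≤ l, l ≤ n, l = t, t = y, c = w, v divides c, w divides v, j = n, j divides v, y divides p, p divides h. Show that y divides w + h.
n ≤ l and l ≤ n, hence n = l. Since l = t, n = t. Since t = y, n = y. c = w and v divides c, thus v divides w. w divides v, so v = w. j = n and j divides v, so n divides v. Since v = w, n divides w. Since n = y, y divides w. y divides p and p divides h, therefore y divides h. Since y divides w, y divides w + h.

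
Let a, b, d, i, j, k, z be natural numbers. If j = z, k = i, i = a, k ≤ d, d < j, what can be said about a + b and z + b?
a + b < z + b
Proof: From k = i and i = a, k = a. k ≤ d and d < j, so k < j. k = a, so a < j. j = z, so a < z. Then a + b < z + b.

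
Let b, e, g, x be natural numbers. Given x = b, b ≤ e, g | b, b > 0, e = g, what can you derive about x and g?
x = g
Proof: e = g and b ≤ e, thus b ≤ g. g | b and b > 0, thus g ≤ b. b ≤ g, so b = g. Since x = b, x = g.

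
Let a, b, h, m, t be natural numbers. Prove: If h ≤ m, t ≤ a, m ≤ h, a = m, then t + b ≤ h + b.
m ≤ h and h ≤ m, therefore m = h. Since a = m, a = h. t ≤ a, so t ≤ h. Then t + b ≤ h + b.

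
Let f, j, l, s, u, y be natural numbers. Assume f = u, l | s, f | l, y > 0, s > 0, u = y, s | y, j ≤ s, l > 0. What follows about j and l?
j ≤ l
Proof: From s | y and y > 0, s ≤ y. f = u and f | l, so u | l. u = y, so y | l. l > 0, so y ≤ l. Since s ≤ y, s ≤ l. l | s and s > 0, thus l ≤ s. s ≤ l, so s = l. j ≤ s, so j ≤ l.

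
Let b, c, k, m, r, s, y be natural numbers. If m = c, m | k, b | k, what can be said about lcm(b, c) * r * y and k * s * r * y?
lcm(b, c) * r * y | k * s * r * y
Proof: From m = c and m | k, c | k. Since b | k, lcm(b, c) | k. Then lcm(b, c) | k * s. Then lcm(b, c) * r | k * s * r. Then lcm(b, c) * r * y | k * s * r * y.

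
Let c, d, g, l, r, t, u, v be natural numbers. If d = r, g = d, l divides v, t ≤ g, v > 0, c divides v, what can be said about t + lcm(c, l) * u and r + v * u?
t + lcm(c, l) * u ≤ r + v * u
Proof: Since g = d and d = r, g = r. t ≤ g, so t ≤ r. From c divides v and l divides v, lcm(c, l) divides v. Since v > 0, lcm(c, l) ≤ v. By multiplying by a non-negative, lcm(c, l) * u ≤ v * u. Since t ≤ r, t + lcm(c, l) * u ≤ r + v * u.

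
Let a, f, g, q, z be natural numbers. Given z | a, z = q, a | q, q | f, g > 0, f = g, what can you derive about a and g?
a ≤ g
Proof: z = q and z | a, hence q | a. a | q, so q = a. f = g and q | f, thus q | g. g > 0, so q ≤ g. Since q = a, a ≤ g.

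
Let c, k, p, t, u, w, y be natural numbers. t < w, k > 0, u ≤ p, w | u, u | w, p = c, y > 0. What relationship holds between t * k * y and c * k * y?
t * k * y < c * k * y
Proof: From w | u and u | w, w = u. From t < w, t < u. p = c and u ≤ p, so u ≤ c. Since t < u, t < c. Since k > 0, t * k < c * k. Since y > 0, t * k * y < c * k * y.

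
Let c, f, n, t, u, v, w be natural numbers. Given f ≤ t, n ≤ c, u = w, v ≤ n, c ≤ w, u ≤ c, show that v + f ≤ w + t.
u = w and u ≤ c, therefore w ≤ c. Since c ≤ w, c = w. Since v ≤ n and n ≤ c, v ≤ c. From c = w, v ≤ w. Since f ≤ t, v + f ≤ w + t.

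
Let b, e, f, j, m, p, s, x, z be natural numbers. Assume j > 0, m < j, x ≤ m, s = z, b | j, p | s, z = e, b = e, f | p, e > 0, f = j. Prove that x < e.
s = z and p | s, hence p | z. From f | p, f | z. Since z = e, f | e. Since f = j, j | e. Since e > 0, j ≤ e. Because b = e and b | j, e | j. j > 0, so e ≤ j. Since j ≤ e, j = e. From x ≤ m and m < j, x < j. j = e, so x < e.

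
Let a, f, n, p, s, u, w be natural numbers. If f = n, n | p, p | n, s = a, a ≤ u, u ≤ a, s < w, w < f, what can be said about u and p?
u < p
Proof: n | p and p | n, thus n = p. Since f = n, f = p. From a ≤ u and u ≤ a, a = u. Since s = a, s = u. s < w and w < f, therefore s < f. Because s = u, u < f. f = p, so u < p.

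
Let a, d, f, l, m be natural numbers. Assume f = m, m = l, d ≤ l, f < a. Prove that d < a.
Because f = m and m = l, f = l. Since f < a, l < a. Since d ≤ l, d < a.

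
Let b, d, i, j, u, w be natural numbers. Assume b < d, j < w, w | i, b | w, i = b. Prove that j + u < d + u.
Because i = b and w | i, w | b. Since b | w, w = b. Since j < w, j < b. Since b < d, j < d. Then j + u < d + u.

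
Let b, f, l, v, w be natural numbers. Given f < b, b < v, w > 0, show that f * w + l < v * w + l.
f < b and b < v, so f < v. Since w > 0, by multiplying by a positive, f * w < v * w. Then f * w + l < v * w + l.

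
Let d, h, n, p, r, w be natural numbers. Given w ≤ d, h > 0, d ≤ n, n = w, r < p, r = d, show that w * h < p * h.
Because n = w and d ≤ n, d ≤ w. Since w ≤ d, d = w. r = d and r < p, hence d < p. d = w, so w < p. Since h > 0, w * h < p * h.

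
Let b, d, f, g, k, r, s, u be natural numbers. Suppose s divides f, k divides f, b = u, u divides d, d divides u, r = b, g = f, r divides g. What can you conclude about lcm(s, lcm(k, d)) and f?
lcm(s, lcm(k, d)) divides f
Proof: u divides d and d divides u, therefore u = d. b = u, so b = d. g = f and r divides g, therefore r divides f. r = b, so b divides f. Since b = d, d divides f. k divides f, so lcm(k, d) divides f. s divides f, so lcm(s, lcm(k, d)) divides f.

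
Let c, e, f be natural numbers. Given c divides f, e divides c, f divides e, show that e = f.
Since e divides c and c divides f, e divides f. f divides e, so e = f.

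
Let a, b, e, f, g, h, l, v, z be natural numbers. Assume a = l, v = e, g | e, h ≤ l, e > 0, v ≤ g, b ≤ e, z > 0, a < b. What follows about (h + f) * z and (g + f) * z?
(h + f) * z < (g + f) * z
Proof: Since v = e and v ≤ g, e ≤ g. From g | e and e > 0, g ≤ e. e ≤ g, so e = g. a = l and a < b, hence l < b. b ≤ e, so l < e. e = g, so l < g. Because h ≤ l, h < g. Then h + f < g + f. Because z > 0, (h + f) * z < (g + f) * z.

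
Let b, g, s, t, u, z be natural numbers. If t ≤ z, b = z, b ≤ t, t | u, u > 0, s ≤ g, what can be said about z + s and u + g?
z + s ≤ u + g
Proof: From b = z and b ≤ t, z ≤ t. t ≤ z, so t = z. t | u and u > 0, so t ≤ u. t = z, so z ≤ u. Since s ≤ g, z + s ≤ u + g.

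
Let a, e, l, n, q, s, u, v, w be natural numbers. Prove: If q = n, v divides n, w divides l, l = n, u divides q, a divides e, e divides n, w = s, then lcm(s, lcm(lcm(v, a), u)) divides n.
w = s and w divides l, hence s divides l. Because l = n, s divides n. a divides e and e divides n, hence a divides n. Since v divides n, lcm(v, a) divides n. Since q = n and u divides q, u divides n. Since lcm(v, a) divides n, lcm(lcm(v, a), u) divides n. s divides n, so lcm(s, lcm(lcm(v, a), u)) divides n.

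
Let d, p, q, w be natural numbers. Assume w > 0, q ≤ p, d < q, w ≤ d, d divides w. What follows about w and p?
w < p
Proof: d divides w and w > 0, thus d ≤ w. w ≤ d, so d = w. d < q and q ≤ p, therefore d < p. d = w, so w < p.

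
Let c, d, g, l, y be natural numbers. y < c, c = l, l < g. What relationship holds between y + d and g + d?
y + d < g + d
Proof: Since c = l and y < c, y < l. l < g, so y < g. Then y + d < g + d.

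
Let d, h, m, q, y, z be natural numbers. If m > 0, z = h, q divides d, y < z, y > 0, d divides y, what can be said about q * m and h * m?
q * m < h * m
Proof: q divides d and d divides y, hence q divides y. y > 0, so q ≤ y. Since z = h and y < z, y < h. Since q ≤ y, q < h. Since m > 0, by multiplying by a positive, q * m < h * m.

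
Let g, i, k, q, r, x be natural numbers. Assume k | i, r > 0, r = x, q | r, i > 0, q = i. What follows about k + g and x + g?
k + g ≤ x + g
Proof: k | i and i > 0, so k ≤ i. q = i and q | r, so i | r. Since r > 0, i ≤ r. r = x, so i ≤ x. k ≤ i, so k ≤ x. Then k + g ≤ x + g.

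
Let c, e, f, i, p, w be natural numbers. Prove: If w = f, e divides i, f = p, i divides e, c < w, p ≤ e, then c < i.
w = f and f = p, thus w = p. Since c < w, c < p. Since e divides i and i divides e, e = i. Because p ≤ e, p ≤ i. Since c < p, c < i.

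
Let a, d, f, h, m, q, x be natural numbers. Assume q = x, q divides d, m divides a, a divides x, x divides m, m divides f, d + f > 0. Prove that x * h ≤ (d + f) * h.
q = x and q divides d, so x divides d. m divides a and a divides x, so m divides x. Since x divides m, m = x. m divides f, so x divides f. x divides d, so x divides d + f. Since d + f > 0, x ≤ d + f. By multiplying by a non-negative, x * h ≤ (d + f) * h.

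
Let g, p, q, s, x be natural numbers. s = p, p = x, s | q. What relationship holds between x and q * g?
x | q * g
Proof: s = p and p = x, thus s = x. Because s | q, x | q. Then x | q * g.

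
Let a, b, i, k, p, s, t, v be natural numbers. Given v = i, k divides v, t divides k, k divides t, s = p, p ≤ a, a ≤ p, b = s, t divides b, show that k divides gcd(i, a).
v = i and k divides v, therefore k divides i. t divides k and k divides t, so t = k. p ≤ a and a ≤ p, therefore p = a. s = p, so s = a. Because b = s and t divides b, t divides s. s = a, so t divides a. t = k, so k divides a. k divides i, so k divides gcd(i, a).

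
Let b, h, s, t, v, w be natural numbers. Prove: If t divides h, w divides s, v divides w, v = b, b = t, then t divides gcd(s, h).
Since v = b and b = t, v = t. Since v divides w, t divides w. w divides s, so t divides s. Since t divides h, t divides gcd(s, h).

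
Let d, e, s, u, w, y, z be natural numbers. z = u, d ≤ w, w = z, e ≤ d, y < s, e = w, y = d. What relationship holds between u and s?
u < s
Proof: From e = w and e ≤ d, w ≤ d. d ≤ w, so d = w. w = z, so d = z. From z = u, d = u. y = d and y < s, thus d < s. Since d = u, u < s.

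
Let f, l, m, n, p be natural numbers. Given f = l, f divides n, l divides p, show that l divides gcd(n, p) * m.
Because f = l and f divides n, l divides n. l divides p, so l divides gcd(n, p). Then l divides gcd(n, p) * m.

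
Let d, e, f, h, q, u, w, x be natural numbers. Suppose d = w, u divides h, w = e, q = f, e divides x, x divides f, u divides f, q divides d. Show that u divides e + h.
d = w and w = e, therefore d = e. Since q = f and q divides d, f divides d. Because d = e, f divides e. Because e divides x and x divides f, e divides f. f divides e, so f = e. u divides f, so u divides e. u divides h, so u divides e + h.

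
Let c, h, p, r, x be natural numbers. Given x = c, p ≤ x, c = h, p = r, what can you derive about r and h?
r ≤ h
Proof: Because x = c and p ≤ x, p ≤ c. Since p = r, r ≤ c. Because c = h, r ≤ h.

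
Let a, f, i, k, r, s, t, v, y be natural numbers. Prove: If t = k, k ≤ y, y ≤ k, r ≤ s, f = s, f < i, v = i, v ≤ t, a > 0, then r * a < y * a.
k ≤ y and y ≤ k, thus k = y. t = k, so t = y. f = s and f < i, so s < i. r ≤ s, so r < i. From v = i and v ≤ t, i ≤ t. Since r < i, r < t. t = y, so r < y. From a > 0, by multiplying by a positive, r * a < y * a.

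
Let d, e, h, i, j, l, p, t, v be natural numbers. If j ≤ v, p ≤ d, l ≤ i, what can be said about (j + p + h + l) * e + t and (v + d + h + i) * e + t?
(j + p + h + l) * e + t ≤ (v + d + h + i) * e + t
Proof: Because j ≤ v and p ≤ d, j + p ≤ v + d. Then j + p + h ≤ v + d + h. l ≤ i, so j + p + h + l ≤ v + d + h + i. By multiplying by a non-negative, (j + p + h + l) * e ≤ (v + d + h + i) * e. Then (j + p + h + l) * e + t ≤ (v + d + h + i) * e + t.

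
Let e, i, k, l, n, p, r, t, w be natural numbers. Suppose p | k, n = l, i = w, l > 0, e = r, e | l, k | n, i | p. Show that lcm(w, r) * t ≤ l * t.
Since i = w and i | p, w | p. From n = l and k | n, k | l. p | k, so p | l. Since w | p, w | l. e = r and e | l, thus r | l. Since w | l, lcm(w, r) | l. l > 0, so lcm(w, r) ≤ l. Then lcm(w, r) * t ≤ l * t.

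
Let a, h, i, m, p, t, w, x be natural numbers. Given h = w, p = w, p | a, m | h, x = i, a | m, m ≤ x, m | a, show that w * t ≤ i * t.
h = w and m | h, therefore m | w. Because a | m and m | a, a = m. Since p = w and p | a, w | a. a = m, so w | m. m | w, so m = w. Since x = i and m ≤ x, m ≤ i. Since m = w, w ≤ i. Then w * t ≤ i * t.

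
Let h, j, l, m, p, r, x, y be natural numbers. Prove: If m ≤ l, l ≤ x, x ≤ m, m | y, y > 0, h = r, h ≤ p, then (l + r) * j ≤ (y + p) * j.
l ≤ x and x ≤ m, hence l ≤ m. m ≤ l, so m = l. m | y, so l | y. From y > 0, l ≤ y. Since h = r and h ≤ p, r ≤ p. Since l ≤ y, l + r ≤ y + p. Then (l + r) * j ≤ (y + p) * j.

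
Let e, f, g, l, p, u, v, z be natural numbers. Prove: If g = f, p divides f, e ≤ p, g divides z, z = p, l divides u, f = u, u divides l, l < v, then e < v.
g = f and g divides z, therefore f divides z. z = p, so f divides p. Since p divides f, p = f. Since f = u, p = u. u divides l and l divides u, thus u = l. From p = u, p = l. e ≤ p, so e ≤ l. l < v, so e < v.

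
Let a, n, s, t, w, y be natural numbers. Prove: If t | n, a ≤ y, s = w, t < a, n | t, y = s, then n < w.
y = s and s = w, hence y = w. From t | n and n | t, t = n. Since t < a and a ≤ y, t < y. Since t = n, n < y. y = w, so n < w.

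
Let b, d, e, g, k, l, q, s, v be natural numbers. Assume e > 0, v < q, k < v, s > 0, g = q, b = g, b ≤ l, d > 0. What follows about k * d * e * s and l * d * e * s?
k * d * e * s < l * d * e * s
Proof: k < v and v < q, so k < q. b = g and g = q, therefore b = q. From b ≤ l, q ≤ l. Since k < q, k < l. d > 0, so k * d < l * d. From e > 0, k * d * e < l * d * e. From s > 0, k * d * e * s < l * d * e * s.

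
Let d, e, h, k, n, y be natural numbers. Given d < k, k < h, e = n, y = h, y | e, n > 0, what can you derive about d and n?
d < n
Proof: Because d < k and k < h, d < h. Because y = h and y | e, h | e. Since e = n, h | n. From n > 0, h ≤ n. Since d < h, d < n.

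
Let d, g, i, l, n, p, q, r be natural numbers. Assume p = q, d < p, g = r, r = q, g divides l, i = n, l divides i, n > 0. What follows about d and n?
d < n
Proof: Since p = q and d < p, d < q. g = r and r = q, hence g = q. g divides l, so q divides l. Since i = n and l divides i, l divides n. q divides l, so q divides n. Since n > 0, q ≤ n. Since d < q, d < n.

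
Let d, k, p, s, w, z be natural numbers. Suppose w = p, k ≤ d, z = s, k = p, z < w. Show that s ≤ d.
Since w = p and z < w, z < p. z = s, so s < p. Because k = p and k ≤ d, p ≤ d. s < p, so s < d. Then s ≤ d.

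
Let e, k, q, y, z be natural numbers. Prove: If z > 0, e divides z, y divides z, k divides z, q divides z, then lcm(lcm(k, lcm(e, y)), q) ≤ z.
e divides z and y divides z, therefore lcm(e, y) divides z. Since k divides z, lcm(k, lcm(e, y)) divides z. Since q divides z, lcm(lcm(k, lcm(e, y)), q) divides z. z > 0, so lcm(lcm(k, lcm(e, y)), q) ≤ z.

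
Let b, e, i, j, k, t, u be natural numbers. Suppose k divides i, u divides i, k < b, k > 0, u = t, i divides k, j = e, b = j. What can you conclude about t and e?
t < e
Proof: Since b = j and j = e, b = e. i divides k and k divides i, hence i = k. Since u divides i, u divides k. Since u = t, t divides k. From k > 0, t ≤ k. Because k < b, t < b. b = e, so t < e.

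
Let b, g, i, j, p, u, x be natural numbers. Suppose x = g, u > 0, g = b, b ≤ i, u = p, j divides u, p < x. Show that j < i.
Since j divides u and u > 0, j ≤ u. u = p, so j ≤ p. x = g and g = b, therefore x = b. Since p < x, p < b. j ≤ p, so j < b. Since b ≤ i, j < i.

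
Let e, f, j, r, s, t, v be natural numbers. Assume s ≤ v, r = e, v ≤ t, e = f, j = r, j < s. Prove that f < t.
j = r and r = e, so j = e. j < s, so e < s. e = f, so f < s. From s ≤ v and v ≤ t, s ≤ t. Since f < s, f < t.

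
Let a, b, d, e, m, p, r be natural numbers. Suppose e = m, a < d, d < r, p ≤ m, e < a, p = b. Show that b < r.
Because p = b and p ≤ m, b ≤ m. e = m and e < a, so m < a. Since a < d, m < d. From d < r, m < r. b ≤ m, so b < r.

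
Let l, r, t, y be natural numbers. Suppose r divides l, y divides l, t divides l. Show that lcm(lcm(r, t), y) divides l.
r divides l and t divides l, so lcm(r, t) divides l. From y divides l, lcm(lcm(r, t), y) divides l.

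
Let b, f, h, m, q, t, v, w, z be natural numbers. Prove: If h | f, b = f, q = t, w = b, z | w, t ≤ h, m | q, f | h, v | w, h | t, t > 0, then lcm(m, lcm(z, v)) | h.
Because h | t and t > 0, h ≤ t. Since t ≤ h, t = h. Since q = t, q = h. From m | q, m | h. w = b and b = f, so w = f. f | h and h | f, thus f = h. w = f, so w = h. From z | w and v | w, lcm(z, v) | w. w = h, so lcm(z, v) | h. Since m | h, lcm(m, lcm(z, v)) | h.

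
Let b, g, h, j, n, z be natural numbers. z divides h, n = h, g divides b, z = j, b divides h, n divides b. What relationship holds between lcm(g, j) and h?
lcm(g, j) divides h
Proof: n = h and n divides b, so h divides b. Since b divides h, b = h. Since g divides b, g divides h. Since z = j and z divides h, j divides h. g divides h, so lcm(g, j) divides h.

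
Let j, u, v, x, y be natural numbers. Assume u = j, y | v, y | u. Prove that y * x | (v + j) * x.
u = j and y | u, hence y | j. Since y | v, y | v + j. Then y * x | (v + j) * x.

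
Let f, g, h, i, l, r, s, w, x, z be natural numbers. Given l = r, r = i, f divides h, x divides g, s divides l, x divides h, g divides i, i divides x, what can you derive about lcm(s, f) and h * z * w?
lcm(s, f) divides h * z * w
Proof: l = r and r = i, hence l = i. s divides l, so s divides i. x divides g and g divides i, hence x divides i. i divides x, so x = i. Since x divides h, i divides h. s divides i, so s divides h. f divides h, so lcm(s, f) divides h. Then lcm(s, f) divides h * z. Then lcm(s, f) divides h * z * w.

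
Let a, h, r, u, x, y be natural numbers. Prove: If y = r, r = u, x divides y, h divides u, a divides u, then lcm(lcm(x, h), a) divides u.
y = r and r = u, thus y = u. Since x divides y, x divides u. h divides u, so lcm(x, h) divides u. a divides u, so lcm(lcm(x, h), a) divides u.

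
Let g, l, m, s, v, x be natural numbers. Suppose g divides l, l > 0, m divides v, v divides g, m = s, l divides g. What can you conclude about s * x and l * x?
s * x ≤ l * x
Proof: Because g divides l and l divides g, g = l. v divides g, so v divides l. m divides v, so m divides l. Because l > 0, m ≤ l. m = s, so s ≤ l. By multiplying by a non-negative, s * x ≤ l * x.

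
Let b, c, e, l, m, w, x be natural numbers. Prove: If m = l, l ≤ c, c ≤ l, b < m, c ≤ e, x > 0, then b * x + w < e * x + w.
From l ≤ c and c ≤ l, l = c. m = l, so m = c. Since b < m, b < c. c ≤ e, so b < e. From x > 0, by multiplying by a positive, b * x < e * x. Then b * x + w < e * x + w.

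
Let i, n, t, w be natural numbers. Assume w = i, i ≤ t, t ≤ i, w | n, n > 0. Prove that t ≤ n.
i ≤ t and t ≤ i, therefore i = t. Since w = i, w = t. w | n and n > 0, hence w ≤ n. w = t, so t ≤ n.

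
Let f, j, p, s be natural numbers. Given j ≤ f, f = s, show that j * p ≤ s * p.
Because f = s and j ≤ f, j ≤ s. By multiplying by a non-negative, j * p ≤ s * p.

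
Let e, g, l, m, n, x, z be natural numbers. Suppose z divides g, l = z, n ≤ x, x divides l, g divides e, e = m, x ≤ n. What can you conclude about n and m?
n divides m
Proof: x ≤ n and n ≤ x, thus x = n. l = z and x divides l, hence x divides z. z divides g, so x divides g. Because g divides e, x divides e. Since x = n, n divides e. Because e = m, n divides m.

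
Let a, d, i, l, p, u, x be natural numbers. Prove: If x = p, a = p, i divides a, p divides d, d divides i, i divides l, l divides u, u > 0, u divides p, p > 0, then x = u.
a = p and i divides a, so i divides p. p divides d and d divides i, hence p divides i. Since i divides p, i = p. i divides l and l divides u, hence i divides u. Since i = p, p divides u. Since u > 0, p ≤ u. Since u divides p and p > 0, u ≤ p. p ≤ u, so p = u. Since x = p, x = u.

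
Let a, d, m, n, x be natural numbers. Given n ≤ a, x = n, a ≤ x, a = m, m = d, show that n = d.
x = n and a ≤ x, thus a ≤ n. Because n ≤ a, n = a. Since a = m, n = m. Since m = d, n = d.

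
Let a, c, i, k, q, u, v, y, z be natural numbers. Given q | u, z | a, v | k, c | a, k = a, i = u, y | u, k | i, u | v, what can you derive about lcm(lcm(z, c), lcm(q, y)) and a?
lcm(lcm(z, c), lcm(q, y)) | a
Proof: z | a and c | a, hence lcm(z, c) | a. Because u | v and v | k, u | k. i = u and k | i, so k | u. u | k, so u = k. Since k = a, u = a. q | u and y | u, therefore lcm(q, y) | u. Since u = a, lcm(q, y) | a. Because lcm(z, c) | a, lcm(lcm(z, c), lcm(q, y)) | a.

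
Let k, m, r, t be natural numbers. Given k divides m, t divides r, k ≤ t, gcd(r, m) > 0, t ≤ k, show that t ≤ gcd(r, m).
k ≤ t and t ≤ k, so k = t. k divides m, so t divides m. t divides r, so t divides gcd(r, m). Since gcd(r, m) > 0, t ≤ gcd(r, m).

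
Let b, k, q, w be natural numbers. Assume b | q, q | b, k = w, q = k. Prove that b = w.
Because b | q and q | b, b = q. Since q = k, b = k. Since k = w, b = w.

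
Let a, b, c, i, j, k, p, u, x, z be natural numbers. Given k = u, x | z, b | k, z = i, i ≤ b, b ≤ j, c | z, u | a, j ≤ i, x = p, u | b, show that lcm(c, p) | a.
x = p and x | z, hence p | z. c | z, so lcm(c, p) | z. Because z = i, lcm(c, p) | i. b ≤ j and j ≤ i, thus b ≤ i. Since i ≤ b, b = i. k = u and b | k, therefore b | u. From u | b, u = b. Since u | a, b | a. b = i, so i | a. lcm(c, p) | i, so lcm(c, p) | a.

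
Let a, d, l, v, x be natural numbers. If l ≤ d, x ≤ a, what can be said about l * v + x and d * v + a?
l * v + x ≤ d * v + a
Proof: From l ≤ d, l * v ≤ d * v. x ≤ a, so l * v + x ≤ d * v + a.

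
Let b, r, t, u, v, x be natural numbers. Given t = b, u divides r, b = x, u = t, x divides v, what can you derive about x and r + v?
x divides r + v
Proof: t = b and b = x, hence t = x. u = t and u divides r, thus t divides r. Because t = x, x divides r. Since x divides v, x divides r + v.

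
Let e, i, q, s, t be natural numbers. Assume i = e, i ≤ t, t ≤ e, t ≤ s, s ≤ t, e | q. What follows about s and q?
s | q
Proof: From i = e and i ≤ t, e ≤ t. t ≤ e, so e = t. t ≤ s and s ≤ t, therefore t = s. From e = t, e = s. e | q, so s | q.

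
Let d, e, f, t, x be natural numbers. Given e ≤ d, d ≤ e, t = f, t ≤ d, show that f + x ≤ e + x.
From d ≤ e and e ≤ d, d = e. t = f and t ≤ d, hence f ≤ d. d = e, so f ≤ e. Then f + x ≤ e + x.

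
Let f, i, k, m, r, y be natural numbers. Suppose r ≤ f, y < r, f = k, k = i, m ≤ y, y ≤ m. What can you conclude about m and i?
m < i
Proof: Because f = k and k = i, f = i. Because y ≤ m and m ≤ y, y = m. Since y < r and r ≤ f, y < f. y = m, so m < f. f = i, so m < i.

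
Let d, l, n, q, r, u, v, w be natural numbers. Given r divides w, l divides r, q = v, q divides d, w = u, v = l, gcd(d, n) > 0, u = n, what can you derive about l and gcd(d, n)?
l ≤ gcd(d, n)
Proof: q = v and q divides d, hence v divides d. v = l, so l divides d. w = u and r divides w, so r divides u. Since u = n, r divides n. l divides r, so l divides n. Since l divides d, l divides gcd(d, n). gcd(d, n) > 0, so l ≤ gcd(d, n).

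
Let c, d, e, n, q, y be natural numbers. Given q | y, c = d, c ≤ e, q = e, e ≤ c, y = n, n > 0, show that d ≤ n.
e ≤ c and c ≤ e, therefore e = c. q = e, so q = c. Since q | y, c | y. Since y = n, c | n. n > 0, so c ≤ n. Since c = d, d ≤ n.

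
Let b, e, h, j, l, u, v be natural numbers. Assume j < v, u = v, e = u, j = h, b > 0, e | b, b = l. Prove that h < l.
e = u and e | b, so u | b. Since u = v, v | b. b > 0, so v ≤ b. Since j < v, j < b. Since j = h, h < b. Since b = l, h < l.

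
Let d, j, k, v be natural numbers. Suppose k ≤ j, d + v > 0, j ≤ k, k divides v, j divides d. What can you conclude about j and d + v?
j ≤ d + v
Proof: k ≤ j and j ≤ k, hence k = j. k divides v, so j divides v. From j divides d, j divides d + v. Because d + v > 0, j ≤ d + v.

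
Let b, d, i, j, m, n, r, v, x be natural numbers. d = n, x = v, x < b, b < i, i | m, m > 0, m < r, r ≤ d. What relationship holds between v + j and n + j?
v + j < n + j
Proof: x < b and b < i, so x < i. Since x = v, v < i. i | m and m > 0, therefore i ≤ m. m < r and r ≤ d, therefore m < d. Since i ≤ m, i < d. v < i, so v < d. Because d = n, v < n. Then v + j < n + j.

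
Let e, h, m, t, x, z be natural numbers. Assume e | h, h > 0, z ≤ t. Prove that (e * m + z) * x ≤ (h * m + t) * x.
e | h and h > 0, therefore e ≤ h. Then e * m ≤ h * m. z ≤ t, so e * m + z ≤ h * m + t. Then (e * m + z) * x ≤ (h * m + t) * x.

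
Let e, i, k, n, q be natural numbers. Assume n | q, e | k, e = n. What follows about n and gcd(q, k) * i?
n | gcd(q, k) * i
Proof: From e = n and e | k, n | k. n | q, so n | gcd(q, k). Then n | gcd(q, k) * i.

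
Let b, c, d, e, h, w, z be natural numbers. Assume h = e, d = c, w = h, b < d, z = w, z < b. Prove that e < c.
z = w and w = h, thus z = h. Since h = e, z = e. Because z < b, e < b. Since d = c and b < d, b < c. Since e < b, e < c.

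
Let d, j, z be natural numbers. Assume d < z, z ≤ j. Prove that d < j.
d < z and z ≤ j. By transitivity, d < j.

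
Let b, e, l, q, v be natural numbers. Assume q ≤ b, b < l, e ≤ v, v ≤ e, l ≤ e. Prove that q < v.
q ≤ b and b < l, so q < l. Because e ≤ v and v ≤ e, e = v. Because l ≤ e, l ≤ v. Since q < l, q < v.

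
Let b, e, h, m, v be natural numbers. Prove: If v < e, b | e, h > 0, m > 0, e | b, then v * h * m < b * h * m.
Because e | b and b | e, e = b. Because v < e, v < b. Since h > 0, v * h < b * h. m > 0, so v * h * m < b * h * m.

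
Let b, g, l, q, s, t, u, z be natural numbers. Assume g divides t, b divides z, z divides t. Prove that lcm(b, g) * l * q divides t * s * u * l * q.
b divides z and z divides t, therefore b divides t. g divides t, so lcm(b, g) divides t. Then lcm(b, g) divides t * s. Then lcm(b, g) divides t * s * u. Then lcm(b, g) * l divides t * s * u * l. Then lcm(b, g) * l * q divides t * s * u * l * q.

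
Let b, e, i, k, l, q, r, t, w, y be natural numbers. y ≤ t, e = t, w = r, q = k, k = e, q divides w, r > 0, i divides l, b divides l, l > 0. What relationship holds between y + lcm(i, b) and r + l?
y + lcm(i, b) ≤ r + l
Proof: q = k and k = e, therefore q = e. q divides w, so e divides w. w = r, so e divides r. r > 0, so e ≤ r. e = t, so t ≤ r. Since y ≤ t, y ≤ r. i divides l and b divides l, so lcm(i, b) divides l. Since l > 0, lcm(i, b) ≤ l. Since y ≤ r, y + lcm(i, b) ≤ r + l.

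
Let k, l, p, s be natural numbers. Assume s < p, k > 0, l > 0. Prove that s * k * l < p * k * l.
Since s < p and k > 0, by multiplying by a positive, s * k < p * k. From l > 0, by multiplying by a positive, s * k * l < p * k * l.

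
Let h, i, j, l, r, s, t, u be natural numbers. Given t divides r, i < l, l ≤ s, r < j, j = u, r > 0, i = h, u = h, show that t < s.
t divides r and r > 0, therefore t ≤ r. j = u and u = h, thus j = h. Since r < j, r < h. i = h and i < l, hence h < l. r < h, so r < l. Because l ≤ s, r < s. Since t ≤ r, t < s.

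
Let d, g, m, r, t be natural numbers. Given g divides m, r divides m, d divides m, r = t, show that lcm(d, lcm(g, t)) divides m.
r = t and r divides m, hence t divides m. g divides m, so lcm(g, t) divides m. Since d divides m, lcm(d, lcm(g, t)) divides m.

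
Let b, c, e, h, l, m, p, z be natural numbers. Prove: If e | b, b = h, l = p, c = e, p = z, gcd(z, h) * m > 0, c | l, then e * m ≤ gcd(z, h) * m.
l = p and c | l, so c | p. p = z, so c | z. c = e, so e | z. Since b = h and e | b, e | h. From e | z, e | gcd(z, h). Then e * m | gcd(z, h) * m. gcd(z, h) * m > 0, so e * m ≤ gcd(z, h) * m.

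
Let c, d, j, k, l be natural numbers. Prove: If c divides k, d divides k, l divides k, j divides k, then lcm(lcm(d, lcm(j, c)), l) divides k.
j divides k and c divides k, thus lcm(j, c) divides k. Since d divides k, lcm(d, lcm(j, c)) divides k. l divides k, so lcm(lcm(d, lcm(j, c)), l) divides k.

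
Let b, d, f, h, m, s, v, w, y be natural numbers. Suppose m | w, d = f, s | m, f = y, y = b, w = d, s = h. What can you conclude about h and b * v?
h | b * v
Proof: f = y and y = b, thus f = b. w = d and m | w, so m | d. Since d = f, m | f. Since s | m, s | f. Because s = h, h | f. f = b, so h | b. Then h | b * v.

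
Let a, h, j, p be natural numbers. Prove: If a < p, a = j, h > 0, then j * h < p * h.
a = j and a < p, so j < p. Since h > 0, by multiplying by a positive, j * h < p * h.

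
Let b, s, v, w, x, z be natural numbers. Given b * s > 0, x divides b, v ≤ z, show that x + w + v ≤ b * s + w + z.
Because x divides b, x divides b * s. Since b * s > 0, x ≤ b * s. Then x + w ≤ b * s + w. Since v ≤ z, x + w + v ≤ b * s + w + z.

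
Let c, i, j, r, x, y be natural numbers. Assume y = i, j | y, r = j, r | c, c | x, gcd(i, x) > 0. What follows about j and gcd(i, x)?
j ≤ gcd(i, x)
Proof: y = i and j | y, hence j | i. r | c and c | x, hence r | x. Since r = j, j | x. j | i, so j | gcd(i, x). gcd(i, x) > 0, so j ≤ gcd(i, x).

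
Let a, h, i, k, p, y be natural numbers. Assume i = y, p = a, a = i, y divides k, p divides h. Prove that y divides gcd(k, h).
a = i and i = y, thus a = y. p = a and p divides h, so a divides h. Since a = y, y divides h. y divides k, so y divides gcd(k, h).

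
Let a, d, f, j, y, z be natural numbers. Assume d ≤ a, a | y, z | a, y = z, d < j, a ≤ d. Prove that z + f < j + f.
d ≤ a and a ≤ d, so d = a. Because y = z and a | y, a | z. Since z | a, a = z. d = a, so d = z. Since d < j, z < j. Then z + f < j + f.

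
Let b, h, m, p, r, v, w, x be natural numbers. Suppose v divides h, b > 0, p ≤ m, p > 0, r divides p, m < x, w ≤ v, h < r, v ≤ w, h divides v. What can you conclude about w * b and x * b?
w * b < x * b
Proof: h divides v and v divides h, thus h = v. Since v ≤ w and w ≤ v, v = w. h = v, so h = w. r divides p and p > 0, therefore r ≤ p. h < r, so h < p. From p ≤ m and m < x, p < x. Since h < p, h < x. h = w, so w < x. From b > 0, by multiplying by a positive, w * b < x * b.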